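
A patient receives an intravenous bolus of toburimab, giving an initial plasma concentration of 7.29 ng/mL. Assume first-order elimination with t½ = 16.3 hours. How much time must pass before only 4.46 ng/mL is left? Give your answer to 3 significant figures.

Fraction remaining = 4.46/7.29 ≈ 0.6118.
n = log₂(7.29/4.46) = ln(1.6345)/ln 2 ≈ 0.70888 half-lives.
t = n × t½ = 0.70888 × 16.3 ≈ 11.555 hours.

11.6 hours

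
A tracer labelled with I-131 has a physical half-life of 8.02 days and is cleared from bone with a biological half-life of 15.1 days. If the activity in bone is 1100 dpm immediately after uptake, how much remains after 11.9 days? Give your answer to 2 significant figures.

1/t_eff = 1/t_phys + 1/t_biol = 1/8.02 + 1/15.1 = 0.19091 per day.
t_eff = 8.02 × 15.1 / (8.02 + 15.1) ≈ 5.238 days.
Remaining = 1100 × (1/2)^(11.9/5.238) = 1100 × (1/2)^2.2719 ≈ 227.77 dpm.

230 dpm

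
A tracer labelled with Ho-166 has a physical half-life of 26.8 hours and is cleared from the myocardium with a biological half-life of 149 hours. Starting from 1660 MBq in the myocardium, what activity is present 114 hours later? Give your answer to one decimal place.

1/t_eff = 1/t_phys + 1/t_biol = 1/26.8 + 1/149 = 0.044025 per hour.
t_eff = 26.8 × 149 / (26.8 + 149) ≈ 22.714 hours.
Remaining = 1660 × (1/2)^(114/22.714) = 1660 × (1/2)^5.0188 ≈ 51.202 MBq.

51.2 MBq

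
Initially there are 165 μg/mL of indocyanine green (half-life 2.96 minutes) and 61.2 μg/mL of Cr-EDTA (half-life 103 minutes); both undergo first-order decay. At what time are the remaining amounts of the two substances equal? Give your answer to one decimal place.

Set 165·(1/2)^(t/2.96) = 61.2·(1/2)^(t/103).
Taking log₂: log₂(165/61.2) = t·(1/2.96 − 1/103).
log₂(2.6961) = 1.4309; 1/2.96 − 1/103 = 0.32813.
t = 1.4309 / 0.32813 ≈ 4.3607 minutes.

4.4 minutes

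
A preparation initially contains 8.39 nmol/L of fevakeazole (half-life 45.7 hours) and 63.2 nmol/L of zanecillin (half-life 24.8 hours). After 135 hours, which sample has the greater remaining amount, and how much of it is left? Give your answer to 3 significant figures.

zanecillin, 1.45 nmol/L

fevakeazole: 8.39 × (1/2)^2.954 ≈ 1.0827 nmol/L.
zanecillin: 63.2 × (1/2)^5.4435 ≈ 1.4523 nmol/L.
Zanecillin has more remaining, at ≈ 1.4523 nmol/L.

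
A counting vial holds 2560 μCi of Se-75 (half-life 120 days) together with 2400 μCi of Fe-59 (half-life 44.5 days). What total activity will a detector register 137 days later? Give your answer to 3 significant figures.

1440 μCi

Se-75: 2560 × (1/2)^(137/120) = 2560 × (1/2)^1.1417 ≈ 1160.3 μCi.
Fe-59: 2400 × (1/2)^(137/44.5) = 2400 × (1/2)^3.0787 ≈ 284.08 μCi.
Total = 1160.3 + 284.08 ≈ 1444.4 μCi.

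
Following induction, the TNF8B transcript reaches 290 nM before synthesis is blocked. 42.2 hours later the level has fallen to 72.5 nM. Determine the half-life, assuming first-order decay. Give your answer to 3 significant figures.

A/A₀ = 72.5/290 ≈ 0.25.
n = log₂(4) ≈ 2 half-lives elapsed in 42.2 hours.
t½ = 42.2/2 ≈ 21.1 hours.

21.1 hours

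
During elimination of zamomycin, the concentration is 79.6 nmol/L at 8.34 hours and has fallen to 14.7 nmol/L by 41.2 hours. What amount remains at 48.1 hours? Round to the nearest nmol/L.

Over Δt = 41.2 − 8.34 = 32.86 hours, the level fell by a factor of 79.6/14.7 ≈ 5.415.
n = log₂(5.415) ≈ 2.437 half-lives, so t½ = 32.86/2.437 ≈ 13.484 hours.
From t = 41.2 to t = 48.1: 14.7 × (1/2)^((48.1−41.2)/13.484) ≈ 10.31 nmol/L.

10 nmol/L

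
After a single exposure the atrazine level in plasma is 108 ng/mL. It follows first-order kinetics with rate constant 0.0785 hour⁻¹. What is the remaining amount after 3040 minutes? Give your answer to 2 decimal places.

2.02 ng/mL

t½ = ln 2 / λ = 0.69315 / 0.0785 ≈ 8.8299 hours.
Convert the elapsed time: 3040 minutes = 50.6667 hours.
Number of half-lives: n = 50.6667/8.8299 ≈ 5.7381.
Remaining = 108 × (1/2)^5.7381 = 108 × 0.018736 ≈ 2.0234 ng/mL.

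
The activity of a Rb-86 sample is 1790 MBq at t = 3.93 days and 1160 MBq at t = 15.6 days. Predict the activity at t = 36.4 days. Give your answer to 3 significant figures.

Over Δt = 15.6 − 3.93 = 11.67 days, the level fell by a factor of 1790/1160 ≈ 1.5431.
n = log₂(1.5431) ≈ 0.62583 half-lives, so t½ = 11.67/0.62583 ≈ 18.647 days.
From t = 15.6 to t = 36.4: 1160 × (1/2)^((36.4−15.6)/18.647) ≈ 535.39 MBq.

535 MBq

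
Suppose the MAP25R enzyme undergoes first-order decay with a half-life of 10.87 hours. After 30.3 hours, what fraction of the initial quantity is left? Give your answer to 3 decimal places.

n = 30.3/10.87 ≈ 2.7875 half-lives.
Fraction remaining = (1/2)^2.7875 ≈ 0.14484.

0.145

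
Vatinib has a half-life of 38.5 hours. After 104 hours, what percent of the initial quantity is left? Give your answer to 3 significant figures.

n = 104/38.5 ≈ 2.7013 half-lives.
Fraction remaining = (1/2)^2.7013 ≈ 0.15375, i.e. 15.375%.

15.4%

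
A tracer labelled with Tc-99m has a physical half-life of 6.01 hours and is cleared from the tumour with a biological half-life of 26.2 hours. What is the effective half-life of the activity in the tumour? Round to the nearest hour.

5 hours

1/t_eff = 1/t_phys + 1/t_biol = 1/6.01 + 1/26.2 = 0.20456 per hour.
t_eff = 6.01 × 26.2 / (6.01 + 26.2) ≈ 4.8886 hours.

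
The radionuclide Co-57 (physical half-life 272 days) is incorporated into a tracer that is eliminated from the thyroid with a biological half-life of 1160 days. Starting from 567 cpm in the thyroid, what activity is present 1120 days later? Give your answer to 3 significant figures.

16.7 cpm

1/t_eff = 1/t_phys + 1/t_biol = 1/272 + 1/1160 = 0.0045385 per day.
t_eff = 272 × 1160 / (272 + 1160) ≈ 220.34 days.
Remaining = 567 × (1/2)^(1120/220.34) = 567 × (1/2)^5.0832 ≈ 16.726 cpm.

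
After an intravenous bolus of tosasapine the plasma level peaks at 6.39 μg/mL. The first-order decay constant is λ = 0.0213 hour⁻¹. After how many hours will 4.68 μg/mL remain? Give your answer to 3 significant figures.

t½ = ln 2 / λ = 0.69315 / 0.0213 ≈ 32.542 hours.
Fraction remaining = 4.68/6.39 ≈ 0.73239.
n = log₂(6.39/4.68) = ln(1.3654)/ln 2 ≈ 0.44931 half-lives.
t = n × t½ = 0.44931 × 32.542 ≈ 14.621 hours.

14.6 hours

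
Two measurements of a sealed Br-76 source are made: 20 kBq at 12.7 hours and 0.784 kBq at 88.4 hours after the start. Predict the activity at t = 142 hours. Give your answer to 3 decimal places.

0.079 kBq

Over Δt = 88.4 − 12.7 = 75.7 hours, the level fell by a factor of 20/0.784 ≈ 25.51.
n = log₂(25.51) ≈ 4.673 half-lives, so t½ = 75.7/4.673 ≈ 16.199 hours.
From t = 88.4 to t = 142: 0.784 × (1/2)^((142−88.4)/16.199) ≈ 0.079119 kBq.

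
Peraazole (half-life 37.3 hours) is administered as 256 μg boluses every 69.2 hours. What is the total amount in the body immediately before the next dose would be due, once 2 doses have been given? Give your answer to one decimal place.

The 2 doses were given 138.4, 69.2 hours ago.
Total = 256·(1/2)^(138.4/37.3) + 256·(1/2)^(69.2/37.3)
      = 19.556 + 70.756 ≈ 90.312 μg.

90.3 μg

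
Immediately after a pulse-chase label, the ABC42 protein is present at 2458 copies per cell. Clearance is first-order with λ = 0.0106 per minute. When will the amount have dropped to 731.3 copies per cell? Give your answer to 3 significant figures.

114 minutes

t½ = ln 2 / λ = 0.69315 / 0.0106 ≈ 65.391 minutes.
Fraction remaining = 731.3/2458 ≈ 0.29752.
n = log₂(2458/731.3) = ln(3.3611)/ln 2 ≈ 1.7489 half-lives.
t = n × t½ = 1.7489 × 65.391 ≈ 114.37 minutes.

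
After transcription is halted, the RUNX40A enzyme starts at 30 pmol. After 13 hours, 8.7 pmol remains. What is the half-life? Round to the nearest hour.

7 hours

A/A₀ = 8.7/30 ≈ 0.29.
n = log₂(3.4483) ≈ 1.7859 half-lives elapsed in 13 hours.
t½ = 13/1.7859 ≈ 7.2793 hours.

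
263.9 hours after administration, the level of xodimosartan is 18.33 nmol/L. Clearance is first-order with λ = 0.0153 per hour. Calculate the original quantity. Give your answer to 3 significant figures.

1040 nmol/L

t½ = ln 2 / λ = 0.69315 / 0.0153 ≈ 45.304 hours.
Number of half-lives elapsed: n = 263.9/45.304 ≈ 5.8251.
A₀ = A × 2^n = 18.33 × 2^5.8251 = 18.33 × 56.694 ≈ 1039.2 nmol/L.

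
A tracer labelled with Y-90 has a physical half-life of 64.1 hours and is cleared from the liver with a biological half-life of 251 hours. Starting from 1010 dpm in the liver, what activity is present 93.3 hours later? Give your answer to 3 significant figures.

285 dpm

1/t_eff = 1/t_phys + 1/t_biol = 1/64.1 + 1/251 = 0.019585 per hour.
t_eff = 64.1 × 251 / (64.1 + 251) ≈ 51.06 hours.
Remaining = 1010 × (1/2)^(93.3/51.06) = 1010 × (1/2)^1.8273 ≈ 284.62 dpm.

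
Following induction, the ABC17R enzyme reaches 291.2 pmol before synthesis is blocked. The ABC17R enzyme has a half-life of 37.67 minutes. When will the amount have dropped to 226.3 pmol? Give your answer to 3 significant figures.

13.7 minutes

Fraction remaining = 226.3/291.2 ≈ 0.77713.
n = log₂(291.2/226.3) = ln(1.2868)/ln 2 ≈ 0.36377 half-lives.
t = n × t½ = 0.36377 × 37.67 ≈ 13.703 minutes.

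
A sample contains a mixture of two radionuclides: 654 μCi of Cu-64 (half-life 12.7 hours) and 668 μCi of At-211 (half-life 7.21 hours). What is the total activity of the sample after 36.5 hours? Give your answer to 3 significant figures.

Cu-64: 654 × (1/2)^(36.5/12.7) = 654 × (1/2)^2.874 ≈ 89.21 μCi.
At-211: 668 × (1/2)^(36.5/7.21) = 668 × (1/2)^5.0624 ≈ 19.991 μCi.
Total = 89.21 + 19.991 ≈ 109.2 μCi.

109 μCi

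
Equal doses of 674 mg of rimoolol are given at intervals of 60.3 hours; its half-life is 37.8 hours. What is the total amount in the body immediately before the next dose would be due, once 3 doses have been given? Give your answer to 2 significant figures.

320 mg

The 3 doses were given 180.9, 120.6, 60.3 hours ago.
Total = 674·(1/2)^(180.9/37.8) + 674·(1/2)^(120.6/37.8) + 674·(1/2)^(60.3/37.8)
      = 24.435 + 73.83 + 223.07 ≈ 321.34 mg.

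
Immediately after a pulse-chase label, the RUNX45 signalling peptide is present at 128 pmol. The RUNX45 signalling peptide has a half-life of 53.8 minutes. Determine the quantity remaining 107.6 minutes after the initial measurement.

32 pmol

Elapsed time is 2 half-lives (107.6/53.8).
Each half-life halves the amount: 128 × (1/2)^2 = 128/4 = 32 pmol.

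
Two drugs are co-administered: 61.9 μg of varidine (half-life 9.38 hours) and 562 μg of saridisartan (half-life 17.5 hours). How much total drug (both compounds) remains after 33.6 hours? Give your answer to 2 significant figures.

150 μg

varidine: 61.9 × (1/2)^(33.6/9.38) = 61.9 × (1/2)^3.5821 ≈ 5.1686 μg.
saridisartan: 562 × (1/2)^(33.6/17.5) = 562 × (1/2)^1.92 ≈ 148.51 μg.
Total = 5.1686 + 148.51 ≈ 153.68 μg.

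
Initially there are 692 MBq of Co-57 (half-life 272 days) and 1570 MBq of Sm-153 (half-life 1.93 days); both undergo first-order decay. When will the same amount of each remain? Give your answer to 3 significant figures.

Set 692·(1/2)^(t/272) = 1570·(1/2)^(t/1.93).
Taking log₂: log₂(692/1570) = t·(1/272 − 1/1.93).
log₂(0.44076) = -1.1819; 1/272 − 1/1.93 = -0.51446.
t = -1.1819 / -0.51446 ≈ 2.2974 days.

2.30 days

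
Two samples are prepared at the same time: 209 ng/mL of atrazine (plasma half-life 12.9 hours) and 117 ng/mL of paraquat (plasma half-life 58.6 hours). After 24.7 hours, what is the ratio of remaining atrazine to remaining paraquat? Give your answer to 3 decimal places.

atrazine: 209 × (1/2)^(24.7/12.9) = 209 × (1/2)^1.9147 ≈ 55.431 ng/mL.
paraquat: 117 × (1/2)^(24.7/58.6) = 117 × (1/2)^0.4215 ≈ 87.358 ng/mL.
Ratio ≈ 55.431 / 87.358 ≈ 0.63453.

0.635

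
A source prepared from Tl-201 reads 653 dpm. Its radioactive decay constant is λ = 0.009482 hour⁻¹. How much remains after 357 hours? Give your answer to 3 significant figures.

t½ = ln 2 / λ = 0.69315 / 0.009482 ≈ 73.101 hours.
Number of half-lives: n = 357/73.101 ≈ 4.8836.
Remaining = 653 × (1/2)^4.8836 = 653 × 0.033875 ≈ 22.12 dpm.

22.1 dpm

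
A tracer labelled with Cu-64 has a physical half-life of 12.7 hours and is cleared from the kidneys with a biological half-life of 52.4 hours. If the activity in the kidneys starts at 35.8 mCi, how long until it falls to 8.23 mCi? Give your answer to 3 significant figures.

1/t_eff = 1/t_phys + 1/t_biol = 1/12.7 + 1/52.4 = 0.097824 per hour.
t_eff = 12.7 × 52.4 / (12.7 + 52.4) ≈ 10.222 hours.
n = log₂(35.8/8.23) ≈ 2.121; t = 2.121 × 10.222 ≈ 21.682 hours.

21.7 hours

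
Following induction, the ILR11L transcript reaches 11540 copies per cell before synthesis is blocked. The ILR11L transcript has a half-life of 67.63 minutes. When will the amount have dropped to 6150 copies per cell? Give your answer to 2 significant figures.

Fraction remaining = 6150/11540 ≈ 0.53293.
n = log₂(11540/6150) = ln(1.8764)/ln 2 ≈ 0.90798 half-lives.
t = n × t½ = 0.90798 × 67.63 ≈ 61.407 minutes.

61 minutes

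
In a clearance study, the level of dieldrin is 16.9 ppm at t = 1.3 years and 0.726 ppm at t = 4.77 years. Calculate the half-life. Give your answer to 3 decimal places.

Over Δt = 4.77 − 1.3 = 3.47 years, the level fell by a factor of 16.9/0.726 ≈ 23.278.
n = log₂(23.278) ≈ 4.5409 half-lives, so t½ = 3.47/4.5409 ≈ 0.76416 years.

0.764 years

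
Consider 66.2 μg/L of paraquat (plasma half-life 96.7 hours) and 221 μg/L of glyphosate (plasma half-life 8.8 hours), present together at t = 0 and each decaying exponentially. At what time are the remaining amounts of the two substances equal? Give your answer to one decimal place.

16.8 hours

Set 66.2·(1/2)^(t/96.7) = 221·(1/2)^(t/8.8).
Taking log₂: log₂(66.2/221) = t·(1/96.7 − 1/8.8).
log₂(0.29955) = -1.7391; 1/96.7 − 1/8.8 = -0.1033.
t = -1.7391 / -0.1033 ≈ 16.837 hours.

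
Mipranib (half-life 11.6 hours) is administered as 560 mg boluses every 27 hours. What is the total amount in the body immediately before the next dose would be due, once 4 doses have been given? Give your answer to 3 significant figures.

The 4 doses were given 108, 81, 54, 27 hours ago.
Total = 560·(1/2)^(108/11.6) + 560·(1/2)^(81/11.6) + 560·(1/2)^(54/11.6) + 560·(1/2)^(27/11.6)
      = 0.88205 + 4.4276 + 22.225 + 111.56 ≈ 139.1 mg.

139 mg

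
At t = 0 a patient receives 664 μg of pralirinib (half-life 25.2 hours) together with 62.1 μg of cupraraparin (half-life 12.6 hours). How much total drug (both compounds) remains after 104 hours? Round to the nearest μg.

38 μg

pralirinib: 664 × (1/2)^(104/25.2) = 664 × (1/2)^4.127 ≈ 38.003 μg.
cupraraparin: 62.1 × (1/2)^(104/12.6) = 62.1 × (1/2)^8.254 ≈ 0.20342 μg.
Total = 38.003 + 0.20342 ≈ 38.207 μg.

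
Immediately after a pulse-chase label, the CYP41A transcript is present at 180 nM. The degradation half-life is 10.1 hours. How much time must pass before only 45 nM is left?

45/180 = 1/4, so 2 half-lives have elapsed.
t = 2 × 10.1 = 20.2 hours.

20.2 hours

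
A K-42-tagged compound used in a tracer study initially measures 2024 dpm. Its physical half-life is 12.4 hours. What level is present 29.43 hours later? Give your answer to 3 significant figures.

Number of half-lives: n = 29.43/12.4 ≈ 2.3734.
Remaining = 2024 × (1/2)^2.3734 = 2024 × 0.19299 ≈ 390.62 dpm.

391 dpm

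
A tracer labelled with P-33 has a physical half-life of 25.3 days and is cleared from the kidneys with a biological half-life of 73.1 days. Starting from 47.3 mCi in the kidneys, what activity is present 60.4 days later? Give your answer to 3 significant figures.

5.10 mCi

1/t_eff = 1/t_phys + 1/t_biol = 1/25.3 + 1/73.1 = 0.053206 per day.
t_eff = 25.3 × 73.1 / (25.3 + 73.1) ≈ 18.795 days.
Remaining = 47.3 × (1/2)^(60.4/18.795) = 47.3 × (1/2)^3.2136 ≈ 5.0988 mCi.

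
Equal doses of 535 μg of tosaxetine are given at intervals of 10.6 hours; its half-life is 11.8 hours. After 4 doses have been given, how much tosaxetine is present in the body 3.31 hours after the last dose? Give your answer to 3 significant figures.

872 μg

The 4 doses were given 35.11, 24.51, 13.91, 3.31 hours ago.
Total = 535·(1/2)^(35.11/11.8) + 535·(1/2)^(24.51/11.8) + 535·(1/2)^(13.91/11.8) + 535·(1/2)^(3.31/11.8)
      = 68.024 + 126.79 + 236.32 + 440.47 ≈ 871.6 μg.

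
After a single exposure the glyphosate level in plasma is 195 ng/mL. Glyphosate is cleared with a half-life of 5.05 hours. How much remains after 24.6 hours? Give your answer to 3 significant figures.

6.66 ng/mL

Number of half-lives: n = 24.6/5.05 ≈ 4.8713.
Remaining = 195 × (1/2)^4.8713 = 195 × 0.034166 ≈ 6.6624 ng/mL.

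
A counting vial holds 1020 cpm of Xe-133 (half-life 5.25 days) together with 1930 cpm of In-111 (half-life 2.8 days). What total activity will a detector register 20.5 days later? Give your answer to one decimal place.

Xe-133: 1020 × (1/2)^(20.5/5.25) = 1020 × (1/2)^3.9048 ≈ 68.1 cpm.
In-111: 1930 × (1/2)^(20.5/2.8) = 1930 × (1/2)^7.3214 ≈ 12.067 cpm.
Total = 68.1 + 12.067 ≈ 80.167 cpm.

80.2 cpm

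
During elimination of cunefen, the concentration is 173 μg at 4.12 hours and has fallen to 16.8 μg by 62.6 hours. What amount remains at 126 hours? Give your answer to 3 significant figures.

1.34 μg

Over Δt = 62.6 − 4.12 = 58.48 hours, the level fell by a factor of 173/16.8 ≈ 10.298.
n = log₂(10.298) ≈ 3.3642 half-lives, so t½ = 58.48/3.3642 ≈ 17.383 hours.
From t = 62.6 to t = 126: 16.8 × (1/2)^((126−62.6)/17.383) ≈ 1.3408 μg.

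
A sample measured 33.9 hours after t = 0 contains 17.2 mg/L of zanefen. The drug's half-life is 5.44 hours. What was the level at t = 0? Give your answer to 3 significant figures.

Number of half-lives elapsed: n = 33.9/5.44 ≈ 6.2316.
A₀ = A × 2^n = 17.2 × 2^6.2316 = 17.2 × 75.146 ≈ 1292.5 mg/L.

1290 mg/L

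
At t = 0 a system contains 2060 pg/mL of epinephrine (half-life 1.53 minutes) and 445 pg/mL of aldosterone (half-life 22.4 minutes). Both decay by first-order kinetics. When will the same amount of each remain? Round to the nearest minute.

Set 2060·(1/2)^(t/1.53) = 445·(1/2)^(t/22.4).
Taking log₂: log₂(2060/445) = t·(1/1.53 − 1/22.4).
log₂(4.6292) = 2.2108; 1/1.53 − 1/22.4 = 0.60895.
t = 2.2108 / 0.60895 ≈ 3.6304 minutes.

4 minutes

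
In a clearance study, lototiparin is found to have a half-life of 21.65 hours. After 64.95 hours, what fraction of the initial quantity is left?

n = 64.95/21.65 ≈ 3 half-lives.
Fraction remaining = (1/2)^3 ≈ 0.125.

0.125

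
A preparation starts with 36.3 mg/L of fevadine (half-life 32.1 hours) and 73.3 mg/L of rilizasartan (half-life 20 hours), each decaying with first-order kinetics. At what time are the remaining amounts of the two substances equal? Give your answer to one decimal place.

Set 36.3·(1/2)^(t/32.1) = 73.3·(1/2)^(t/20).
Taking log₂: log₂(36.3/73.3) = t·(1/32.1 − 1/20).
log₂(0.49523) = -1.0138; 1/32.1 − 1/20 = -0.018847.
t = -1.0138 / -0.018847 ≈ 53.792 hours.

53.8 hours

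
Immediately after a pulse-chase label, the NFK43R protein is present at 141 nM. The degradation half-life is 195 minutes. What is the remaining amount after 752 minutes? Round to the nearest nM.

Number of half-lives: n = 752/195 ≈ 3.8564.
Remaining = 141 × (1/2)^3.8564 = 141 × 0.069041 ≈ 9.7347 nM.

10 nM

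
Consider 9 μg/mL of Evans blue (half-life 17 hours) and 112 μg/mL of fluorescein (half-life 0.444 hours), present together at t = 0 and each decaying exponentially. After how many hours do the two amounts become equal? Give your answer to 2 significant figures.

Set 9·(1/2)^(t/17) = 112·(1/2)^(t/0.444).
Taking log₂: log₂(9/112) = t·(1/17 − 1/0.444).
log₂(0.080357) = -3.6374; 1/17 − 1/0.444 = -2.1934.
t = -3.6374 / -2.1934 ≈ 1.6583 hours.

1.7 hours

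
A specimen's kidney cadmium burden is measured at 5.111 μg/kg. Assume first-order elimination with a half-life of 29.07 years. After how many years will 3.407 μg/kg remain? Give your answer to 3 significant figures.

17.0 years

Fraction remaining = 3.407/5.111 ≈ 0.6666.
n = log₂(5.111/3.407) = ln(1.5001)/ln 2 ≈ 0.5851 half-lives.
t = n × t½ = 0.5851 × 29.07 ≈ 17.009 years.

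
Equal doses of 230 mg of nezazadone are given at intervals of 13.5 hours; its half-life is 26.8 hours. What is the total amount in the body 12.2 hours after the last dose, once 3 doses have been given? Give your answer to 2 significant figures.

370 mg

The 3 doses were given 39.2, 25.7, 12.2 hours ago.
Total = 230·(1/2)^(39.2/26.8) + 230·(1/2)^(25.7/26.8) + 230·(1/2)^(12.2/26.8)
      = 83.448 + 118.32 + 167.76 ≈ 369.53 mg.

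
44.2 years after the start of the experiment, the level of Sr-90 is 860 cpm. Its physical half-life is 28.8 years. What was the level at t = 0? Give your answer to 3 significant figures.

2490 cpm

Number of half-lives elapsed: n = 44.2/28.8 ≈ 1.5347.
A₀ = A × 2^n = 860 × 2^1.5347 = 860 × 2.8973 ≈ 2491.7 cpm.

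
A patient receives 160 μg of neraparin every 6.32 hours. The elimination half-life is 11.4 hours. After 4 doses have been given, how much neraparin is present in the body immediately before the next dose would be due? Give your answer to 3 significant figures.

268 μg

The 4 doses were given 25.28, 18.96, 12.64, 6.32 hours ago.
Total = 160·(1/2)^(25.28/11.4) + 160·(1/2)^(18.96/11.4) + 160·(1/2)^(12.64/11.4) + 160·(1/2)^(6.32/11.4)
      = 34.401 + 50.52 + 74.19 + 108.95 ≈ 268.06 μg.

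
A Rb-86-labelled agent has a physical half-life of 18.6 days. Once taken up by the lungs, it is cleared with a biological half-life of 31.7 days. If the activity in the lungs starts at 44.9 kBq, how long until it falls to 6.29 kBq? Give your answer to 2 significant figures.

1/t_eff = 1/t_phys + 1/t_biol = 1/18.6 + 1/31.7 = 0.085309 per day.
t_eff = 18.6 × 31.7 / (18.6 + 31.7) ≈ 11.722 days.
n = log₂(44.9/6.29) ≈ 2.8356; t = 2.8356 × 11.722 ≈ 33.239 days.

33 days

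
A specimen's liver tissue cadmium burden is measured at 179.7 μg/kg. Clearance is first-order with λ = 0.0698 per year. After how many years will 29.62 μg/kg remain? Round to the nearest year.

26 years

t½ = ln 2 / λ = 0.69315 / 0.0698 ≈ 9.9305 years.
Fraction remaining = 29.62/179.7 ≈ 0.16483.
n = log₂(179.7/29.62) = ln(6.0668)/ln 2 ≈ 2.6009 half-lives.
t = n × t½ = 2.6009 × 9.9305 ≈ 25.829 years.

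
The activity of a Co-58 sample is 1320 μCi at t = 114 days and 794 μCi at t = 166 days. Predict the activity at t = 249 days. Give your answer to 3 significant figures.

Over Δt = 166 − 114 = 52 days, the level fell by a factor of 1320/794 ≈ 1.6625.
n = log₂(1.6625) ≈ 0.73333 half-lives, so t½ = 52/0.73333 ≈ 70.91 days.
From t = 166 to t = 249: 794 × (1/2)^((249−166)/70.91) ≈ 352.75 μCi.

353 μCi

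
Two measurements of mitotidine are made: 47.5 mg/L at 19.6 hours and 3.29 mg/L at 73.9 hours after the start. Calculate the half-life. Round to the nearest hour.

Over Δt = 73.9 − 19.6 = 54.3 hours, the level fell by a factor of 47.5/3.29 ≈ 14.438.
n = log₂(14.438) ≈ 3.8518 half-lives, so t½ = 54.3/3.8518 ≈ 14.097 hours.

14 hours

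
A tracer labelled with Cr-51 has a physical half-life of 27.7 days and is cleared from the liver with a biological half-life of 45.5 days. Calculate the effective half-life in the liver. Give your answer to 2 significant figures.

17 days

1/t_eff = 1/t_phys + 1/t_biol = 1/27.7 + 1/45.5 = 0.058079 per day.
t_eff = 27.7 × 45.5 / (27.7 + 45.5) ≈ 17.218 days.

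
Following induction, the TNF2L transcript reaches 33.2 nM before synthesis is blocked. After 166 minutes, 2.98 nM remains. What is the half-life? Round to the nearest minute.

A/A₀ = 2.98/33.2 ≈ 0.089759.
n = log₂(11.141) ≈ 3.4778 half-lives elapsed in 166 minutes.
t½ = 166/3.4778 ≈ 47.731 minutes.

48 minutes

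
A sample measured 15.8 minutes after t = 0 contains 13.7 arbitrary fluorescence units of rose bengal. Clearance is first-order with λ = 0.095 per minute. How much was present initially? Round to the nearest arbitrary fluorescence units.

61 arbitrary fluorescence units

t½ = ln 2 / λ = 0.69315 / 0.095 ≈ 7.2963 minutes.
Number of half-lives elapsed: n = 15.8/7.2963 ≈ 2.1655.
A₀ = A × 2^n = 13.7 × 2^2.1655 = 13.7 × 4.4862 ≈ 61.461 arbitrary fluorescence units.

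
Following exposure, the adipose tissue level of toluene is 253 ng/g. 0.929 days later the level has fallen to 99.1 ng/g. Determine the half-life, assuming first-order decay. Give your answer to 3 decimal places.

A/A₀ = 99.1/253 ≈ 0.3917.
n = log₂(2.553) ≈ 1.3522 half-lives elapsed in 0.929 days.
t½ = 0.929/1.3522 ≈ 0.68704 days.

0.687 days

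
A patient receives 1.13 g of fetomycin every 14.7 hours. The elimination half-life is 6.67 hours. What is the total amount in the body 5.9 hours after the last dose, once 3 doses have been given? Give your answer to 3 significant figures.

The 3 doses were given 35.3, 20.6, 5.9 hours ago.
Total = 1.13·(1/2)^(35.3/6.67) + 1.13·(1/2)^(20.6/6.67) + 1.13·(1/2)^(5.9/6.67)
      = 0.028835 + 0.13285 + 0.61207 ≈ 0.77375 g.

0.774 g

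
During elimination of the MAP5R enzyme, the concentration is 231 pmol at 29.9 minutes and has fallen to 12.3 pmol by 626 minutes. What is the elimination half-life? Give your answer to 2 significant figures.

Over Δt = 626 − 29.9 = 596.1 minutes, the level fell by a factor of 231/12.3 ≈ 18.78.
n = log₂(18.78) ≈ 4.2312 half-lives, so t½ = 596.1/4.2312 ≈ 140.88 minutes.

140 minutes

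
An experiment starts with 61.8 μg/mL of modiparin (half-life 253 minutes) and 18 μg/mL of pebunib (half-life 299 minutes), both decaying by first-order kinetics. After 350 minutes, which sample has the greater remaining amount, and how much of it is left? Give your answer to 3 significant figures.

modiparin, 23.7 μg/mL

modiparin: 61.8 × (1/2)^1.3834 ≈ 23.689 μg/mL.
pebunib: 18 × (1/2)^1.1706 ≈ 7.9964 μg/mL.
Modiparin has more remaining, at ≈ 23.689 μg/mL.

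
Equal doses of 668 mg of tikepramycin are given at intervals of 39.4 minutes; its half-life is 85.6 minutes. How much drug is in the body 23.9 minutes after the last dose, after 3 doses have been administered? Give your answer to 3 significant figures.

1240 mg

The 3 doses were given 102.7, 63.3, 23.9 minutes ago.
Total = 668·(1/2)^(102.7/85.6) + 668·(1/2)^(63.3/85.6) + 668·(1/2)^(23.9/85.6)
      = 290.81 + 400.1 + 550.46 ≈ 1241.4 mg.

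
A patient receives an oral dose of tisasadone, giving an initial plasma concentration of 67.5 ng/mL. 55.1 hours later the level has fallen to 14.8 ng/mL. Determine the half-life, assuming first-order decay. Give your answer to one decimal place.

A/A₀ = 14.8/67.5 ≈ 0.21926.
n = log₂(4.5608) ≈ 2.1893 half-lives elapsed in 55.1 hours.
t½ = 55.1/2.1893 ≈ 25.168 hours.

25.2 hours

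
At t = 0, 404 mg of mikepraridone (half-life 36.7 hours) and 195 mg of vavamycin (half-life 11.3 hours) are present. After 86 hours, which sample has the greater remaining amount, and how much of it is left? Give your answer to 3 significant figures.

mikepraridone, 79.6 mg

mikepraridone: 404 × (1/2)^2.3433 ≈ 79.611 mg.
vavamycin: 195 × (1/2)^7.6106 ≈ 0.99772 mg.
Mikepraridone has more remaining, at ≈ 79.611 mg.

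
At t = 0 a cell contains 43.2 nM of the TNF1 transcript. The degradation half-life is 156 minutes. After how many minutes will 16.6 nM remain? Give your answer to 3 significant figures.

Fraction remaining = 16.6/43.2 ≈ 0.38426.
n = log₂(43.2/16.6) = ln(2.6024)/ln 2 ≈ 1.3798 half-lives.
t = n × t½ = 1.3798 × 156 ≈ 215.26 minutes.

215 minutes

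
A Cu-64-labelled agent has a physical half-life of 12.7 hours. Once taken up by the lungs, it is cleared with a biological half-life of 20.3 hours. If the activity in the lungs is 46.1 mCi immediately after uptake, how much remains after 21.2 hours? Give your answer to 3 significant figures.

7.03 mCi

1/t_eff = 1/t_phys + 1/t_biol = 1/12.7 + 1/20.3 = 0.128 per hour.
t_eff = 12.7 × 20.3 / (12.7 + 20.3) ≈ 7.8124 hours.
Remaining = 46.1 × (1/2)^(21.2/7.8124) = 46.1 × (1/2)^2.7136 ≈ 7.0278 mCi.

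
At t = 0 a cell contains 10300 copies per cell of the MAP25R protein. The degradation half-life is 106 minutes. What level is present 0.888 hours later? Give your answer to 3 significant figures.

7270 copies per cell

Convert the elapsed time: 0.888 hours = 53.28 minutes.
Number of half-lives: n = 53.28/106 ≈ 0.50264.
Remaining = 10300 × (1/2)^0.50264 = 10300 × 0.70581 ≈ 7269.9 copies per cell.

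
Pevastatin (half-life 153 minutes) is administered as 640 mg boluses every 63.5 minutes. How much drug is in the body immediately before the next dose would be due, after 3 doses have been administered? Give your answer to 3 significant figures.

1110 mg

The 3 doses were given 190.5, 127, 63.5 minutes ago.
Total = 640·(1/2)^(190.5/153) + 640·(1/2)^(127/153) + 640·(1/2)^(63.5/153)
      = 270 + 360 + 480 ≈ 1110 mg.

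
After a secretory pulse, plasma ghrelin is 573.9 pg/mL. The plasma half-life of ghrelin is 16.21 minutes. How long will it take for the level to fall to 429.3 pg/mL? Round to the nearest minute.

Fraction remaining = 429.3/573.9 ≈ 0.74804.
n = log₂(573.9/429.3) = ln(1.3368)/ln 2 ≈ 0.41881 half-lives.
t = n × t½ = 0.41881 × 16.21 ≈ 6.789 minutes.

7 minutes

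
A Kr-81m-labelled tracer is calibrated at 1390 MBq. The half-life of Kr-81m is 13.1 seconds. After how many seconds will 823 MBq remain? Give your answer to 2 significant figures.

9.9 seconds

Fraction remaining = 823/1390 ≈ 0.59209.
n = log₂(1390/823) = ln(1.6889)/ln 2 ≈ 0.75612 half-lives.
t = n × t½ = 0.75612 × 13.1 ≈ 9.9052 seconds.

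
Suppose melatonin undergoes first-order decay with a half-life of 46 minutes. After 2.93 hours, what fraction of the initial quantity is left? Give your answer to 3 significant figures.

2.93 hours = 175.8 minutes.
n = 175.8/46 ≈ 3.8217 half-lives.
Fraction remaining = (1/2)^3.8217 ≈ 0.07072.

0.0707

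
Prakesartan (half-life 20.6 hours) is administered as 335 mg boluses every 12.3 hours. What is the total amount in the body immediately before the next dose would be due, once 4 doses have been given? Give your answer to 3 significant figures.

529 mg

The 4 doses were given 49.2, 36.9, 24.6, 12.3 hours ago.
Total = 335·(1/2)^(49.2/20.6) + 335·(1/2)^(36.9/20.6) + 335·(1/2)^(24.6/20.6) + 335·(1/2)^(12.3/20.6)
      = 63.985 + 96.788 + 146.41 + 221.46 ≈ 528.64 mg.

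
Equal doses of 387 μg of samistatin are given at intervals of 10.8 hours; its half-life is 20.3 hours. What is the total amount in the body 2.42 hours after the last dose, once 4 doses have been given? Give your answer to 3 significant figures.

The 4 doses were given 34.82, 24.02, 13.22, 2.42 hours ago.
Total = 387·(1/2)^(34.82/20.3) + 387·(1/2)^(24.02/20.3) + 387·(1/2)^(13.22/20.3) + 387·(1/2)^(2.42/20.3)
      = 117.86 + 170.42 + 246.42 + 356.31 ≈ 891 μg.

891 μg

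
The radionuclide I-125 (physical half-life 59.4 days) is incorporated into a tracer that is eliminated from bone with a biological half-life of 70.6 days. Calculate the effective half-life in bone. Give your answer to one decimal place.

1/t_eff = 1/t_phys + 1/t_biol = 1/59.4 + 1/70.6 = 0.030999 per day.
t_eff = 59.4 × 70.6 / (59.4 + 70.6) ≈ 32.259 days.

32.3 days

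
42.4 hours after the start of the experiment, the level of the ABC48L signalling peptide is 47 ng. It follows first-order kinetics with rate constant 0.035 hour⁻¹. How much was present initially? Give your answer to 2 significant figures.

t½ = ln 2 / k = 0.69315 / 0.035 ≈ 19.804 hours.
Number of half-lives elapsed: n = 42.4/19.804 ≈ 2.141.
A₀ = A × 2^n = 47 × 2^2.141 = 47 × 4.4106 ≈ 207.3 ng.

210 ng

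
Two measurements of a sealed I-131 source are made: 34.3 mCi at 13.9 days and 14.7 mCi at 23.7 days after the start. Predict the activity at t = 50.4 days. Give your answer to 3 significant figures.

1.46 mCi

Over Δt = 23.7 − 13.9 = 9.8 days, the level fell by a factor of 34.3/14.7 ≈ 2.3333.
n = log₂(2.3333) ≈ 1.2224 half-lives, so t½ = 9.8/1.2224 ≈ 8.0171 days.
From t = 23.7 to t = 50.4: 14.7 × (1/2)^((50.4−23.7)/8.0171) ≈ 1.4614 mCi.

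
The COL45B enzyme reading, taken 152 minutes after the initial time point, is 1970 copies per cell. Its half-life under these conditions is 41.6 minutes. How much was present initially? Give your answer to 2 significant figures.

Number of half-lives elapsed: n = 152/41.6 ≈ 3.6538.
A₀ = A × 2^n = 1970 × 2^3.6538 = 1970 × 12.587 ≈ 24796 copies per cell.

25000 copies per cell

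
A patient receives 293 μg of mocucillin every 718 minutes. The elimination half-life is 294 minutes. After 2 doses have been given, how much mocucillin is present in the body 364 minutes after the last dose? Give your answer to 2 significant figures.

150 μg

The 2 doses were given 1082, 364 minutes ago.
Total = 293·(1/2)^(1082/294) + 293·(1/2)^(364/294)
      = 22.856 + 124.21 ≈ 147.07 μg.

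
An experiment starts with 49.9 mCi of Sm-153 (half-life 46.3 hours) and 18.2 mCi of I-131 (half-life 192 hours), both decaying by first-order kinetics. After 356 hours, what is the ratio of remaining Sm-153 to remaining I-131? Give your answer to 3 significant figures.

0.0480

Sm-153: 49.9 × (1/2)^(356/46.3) = 49.9 × (1/2)^7.689 ≈ 0.24182 mCi.
I-131: 18.2 × (1/2)^(356/192) = 18.2 × (1/2)^1.8542 ≈ 5.034 mCi.
Ratio ≈ 0.24182 / 5.034 ≈ 0.048037.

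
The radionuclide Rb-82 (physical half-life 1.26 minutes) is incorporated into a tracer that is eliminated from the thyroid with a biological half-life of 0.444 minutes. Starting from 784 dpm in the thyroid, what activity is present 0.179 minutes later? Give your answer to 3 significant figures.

1/t_eff = 1/t_phys + 1/t_biol = 1/1.26 + 1/0.444 = 3.0459 per minute.
t_eff = 1.26 × 0.444 / (1.26 + 0.444) ≈ 0.32831 minutes.
Remaining = 784 × (1/2)^(0.179/0.32831) = 784 × (1/2)^0.54522 ≈ 537.27 dpm.

537 dpm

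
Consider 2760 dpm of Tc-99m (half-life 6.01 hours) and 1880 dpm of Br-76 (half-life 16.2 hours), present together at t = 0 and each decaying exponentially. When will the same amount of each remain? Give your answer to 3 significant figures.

Set 2760·(1/2)^(t/6.01) = 1880·(1/2)^(t/16.2).
Taking log₂: log₂(2760/1880) = t·(1/6.01 − 1/16.2).
log₂(1.4681) = 0.55394; 1/6.01 − 1/16.2 = 0.10466.
t = 0.55394 / 0.10466 ≈ 5.2927 hours.

5.29 hours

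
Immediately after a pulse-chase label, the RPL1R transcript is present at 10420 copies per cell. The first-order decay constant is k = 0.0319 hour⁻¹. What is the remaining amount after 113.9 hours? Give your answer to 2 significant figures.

t½ = ln 2 / k = 0.69315 / 0.0319 ≈ 21.729 hours.
Number of half-lives: n = 113.9/21.729 ≈ 5.2419.
Remaining = 10420 × (1/2)^5.2419 = 10420 × 0.026426 ≈ 275.36 copies per cell.

280 copies per cell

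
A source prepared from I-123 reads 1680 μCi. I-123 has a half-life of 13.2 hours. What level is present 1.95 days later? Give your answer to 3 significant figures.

144 μCi

Convert the elapsed time: 1.95 days = 46.8 hours.
Number of half-lives: n = 46.8/13.2 ≈ 3.5455.
Remaining = 1680 × (1/2)^3.5455 = 1680 × 0.085647 ≈ 143.89 μCi.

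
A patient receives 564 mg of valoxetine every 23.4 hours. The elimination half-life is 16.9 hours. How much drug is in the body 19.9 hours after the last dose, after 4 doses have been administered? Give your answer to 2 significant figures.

400 mg

The 4 doses were given 90.1, 66.7, 43.3, 19.9 hours ago.
Total = 564·(1/2)^(90.1/16.9) + 564·(1/2)^(66.7/16.9) + 564·(1/2)^(43.3/16.9) + 564·(1/2)^(19.9/16.9)
      = 14.008 + 36.576 + 95.499 + 249.35 ≈ 395.43 mg.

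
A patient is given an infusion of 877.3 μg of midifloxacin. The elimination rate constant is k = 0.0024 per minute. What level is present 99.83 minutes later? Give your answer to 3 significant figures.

690 μg

t½ = ln 2 / k = 0.69315 / 0.0024 ≈ 288.81 minutes.
Number of half-lives: n = 99.83/288.81 ≈ 0.34566.
Remaining = 877.3 × (1/2)^0.34566 = 877.3 × 0.78695 ≈ 690.39 μg.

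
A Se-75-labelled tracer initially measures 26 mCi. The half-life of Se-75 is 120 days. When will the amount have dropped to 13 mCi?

120 days

13/26 = 1/2, so 1 half-life has elapsed.
t = 1 × 120 = 120 days.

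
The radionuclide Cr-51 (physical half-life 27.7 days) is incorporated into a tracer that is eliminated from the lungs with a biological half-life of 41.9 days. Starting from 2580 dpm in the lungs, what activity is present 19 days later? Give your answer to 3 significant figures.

1/t_eff = 1/t_phys + 1/t_biol = 1/27.7 + 1/41.9 = 0.059967 per day.
t_eff = 27.7 × 41.9 / (27.7 + 41.9) ≈ 16.676 days.
Remaining = 2580 × (1/2)^(19/16.676) = 2580 × (1/2)^1.1394 ≈ 1171.2 dpm.

1170 dpm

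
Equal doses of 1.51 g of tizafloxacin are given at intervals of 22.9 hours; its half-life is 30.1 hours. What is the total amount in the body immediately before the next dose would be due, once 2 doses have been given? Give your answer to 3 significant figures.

The 2 doses were given 45.8, 22.9 hours ago.
Total = 1.51·(1/2)^(45.8/30.1) + 1.51·(1/2)^(22.9/30.1)
      = 0.52593 + 0.89116 ≈ 1.4171 g.

1.42 g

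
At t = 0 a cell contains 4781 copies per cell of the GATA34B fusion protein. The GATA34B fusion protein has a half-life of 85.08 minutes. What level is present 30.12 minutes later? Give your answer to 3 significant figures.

Number of half-lives: n = 30.12/85.08 ≈ 0.35402.
Remaining = 4781 × (1/2)^0.35402 = 4781 × 0.7824 ≈ 3740.7 copies per cell.

3740 copies per cell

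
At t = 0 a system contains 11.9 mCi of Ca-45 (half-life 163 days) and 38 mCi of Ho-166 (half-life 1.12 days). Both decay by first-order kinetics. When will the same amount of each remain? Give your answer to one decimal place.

Set 11.9·(1/2)^(t/163) = 38·(1/2)^(t/1.12).
Taking log₂: log₂(11.9/38) = t·(1/163 − 1/1.12).
log₂(0.31316) = -1.675; 1/163 − 1/1.12 = -0.88672.
t = -1.675 / -0.88672 ≈ 1.889 days.

1.9 days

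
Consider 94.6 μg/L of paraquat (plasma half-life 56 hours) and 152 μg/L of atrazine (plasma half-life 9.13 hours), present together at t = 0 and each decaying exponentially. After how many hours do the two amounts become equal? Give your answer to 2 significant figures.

Set 94.6·(1/2)^(t/56) = 152·(1/2)^(t/9.13).
Taking log₂: log₂(94.6/152) = t·(1/56 − 1/9.13).
log₂(0.62237) = -0.68416; 1/56 − 1/9.13 = -0.091672.
t = -0.68416 / -0.091672 ≈ 7.4631 hours.

7.5 hours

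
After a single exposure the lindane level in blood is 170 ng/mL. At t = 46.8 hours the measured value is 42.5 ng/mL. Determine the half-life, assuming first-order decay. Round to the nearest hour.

23 hours

A/A₀ = 42.5/170 ≈ 0.25.
n = log₂(4) ≈ 2 half-lives elapsed in 46.8 hours.
t½ = 46.8/2 ≈ 23.4 hours.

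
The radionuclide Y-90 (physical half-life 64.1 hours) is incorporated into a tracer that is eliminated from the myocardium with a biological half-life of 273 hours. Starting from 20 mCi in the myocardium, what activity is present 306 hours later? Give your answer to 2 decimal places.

1/t_eff = 1/t_phys + 1/t_biol = 1/64.1 + 1/273 = 0.019264 per hour.
t_eff = 64.1 × 273 / (64.1 + 273) ≈ 51.911 hours.
Remaining = 20 × (1/2)^(306/51.911) = 20 × (1/2)^5.8947 ≈ 0.33617 mCi.

0.34 mCi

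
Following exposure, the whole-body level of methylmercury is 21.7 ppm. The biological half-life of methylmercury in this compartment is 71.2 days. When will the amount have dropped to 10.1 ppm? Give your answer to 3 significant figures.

78.6 days

Fraction remaining = 10.1/21.7 ≈ 0.46544.
n = log₂(21.7/10.1) = ln(2.1485)/ln 2 ≈ 1.1033 half-lives.
t = n × t½ = 1.1033 × 71.2 ≈ 78.558 days.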